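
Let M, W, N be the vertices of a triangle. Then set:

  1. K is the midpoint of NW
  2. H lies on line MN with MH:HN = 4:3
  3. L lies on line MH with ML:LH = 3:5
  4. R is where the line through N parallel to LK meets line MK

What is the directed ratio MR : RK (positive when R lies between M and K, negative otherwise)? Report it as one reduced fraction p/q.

MR:RK = -14/11

Work in coordinates with M = (0, 0), W = (1, 0), N = (0, 1).
1. K is the midpoint of NW ⇒ K = (1/2, 1/2)
2. H lies on line MN with MH:HN = 4:3 ⇒ H = (0, 4/7)
3. L lies on line MH with ML:LH = 3:5 ⇒ L = (0, 3/14)
4. R is where the line through N parallel to LK meets line MK ⇒ R = (7/3, 7/3)
R = M + t·(K−M) with t = 14/3, so MR:RK = t:(1−t) = 14/3:-11/3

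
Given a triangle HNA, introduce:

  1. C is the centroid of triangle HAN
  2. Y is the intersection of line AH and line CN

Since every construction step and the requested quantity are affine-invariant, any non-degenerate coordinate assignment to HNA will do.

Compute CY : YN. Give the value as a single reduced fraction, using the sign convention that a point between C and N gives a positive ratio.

Work in coordinates with H = (0, 0), N = (1, 0), A = (0, 1).
1. C is the centroid of triangle HAN ⇒ C = (1/3, 1/3)
2. Y is the intersection of line AH and line CN ⇒ Y = (0, 1/2)
Y = C + t·(N−C) with t = -1/2, so CY:YN = t:(1−t) = -1/2:3/2

CY:YN = -1/3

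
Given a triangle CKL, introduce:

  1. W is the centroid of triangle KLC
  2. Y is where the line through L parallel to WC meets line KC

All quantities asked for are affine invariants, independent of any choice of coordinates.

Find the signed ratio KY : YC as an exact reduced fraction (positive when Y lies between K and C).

Work in coordinates with C = (0, 0), K = (1, 0), L = (0, 1).
1. W is the centroid of triangle KLC ⇒ W = (1/3, 1/3)
2. Y is where the line through L parallel to WC meets line KC ⇒ Y = (-1, 0)
Y = K + t·(C−K) with t = 2, so KY:YC = t:(1−t) = 2:-1

KY:YC = -2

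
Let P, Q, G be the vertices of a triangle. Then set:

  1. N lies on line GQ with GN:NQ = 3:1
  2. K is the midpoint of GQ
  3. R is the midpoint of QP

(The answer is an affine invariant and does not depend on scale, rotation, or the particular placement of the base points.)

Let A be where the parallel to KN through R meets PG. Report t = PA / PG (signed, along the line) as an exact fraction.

t = 1/2

Work in coordinates with P = (0, 0), Q = (1, 0), G = (0, 1).
1. N lies on line GQ with GN:NQ = 3:1 ⇒ N = (3/4, 1/4)
2. K is the midpoint of GQ ⇒ K = (1/2, 1/2)
3. R is the midpoint of QP ⇒ R = (1/2, 0)
through R parallel to KN: direction (1/4, -1/4); meets PG at A = (0, 1/2)
A = P + t·(G−P) with t = 1/2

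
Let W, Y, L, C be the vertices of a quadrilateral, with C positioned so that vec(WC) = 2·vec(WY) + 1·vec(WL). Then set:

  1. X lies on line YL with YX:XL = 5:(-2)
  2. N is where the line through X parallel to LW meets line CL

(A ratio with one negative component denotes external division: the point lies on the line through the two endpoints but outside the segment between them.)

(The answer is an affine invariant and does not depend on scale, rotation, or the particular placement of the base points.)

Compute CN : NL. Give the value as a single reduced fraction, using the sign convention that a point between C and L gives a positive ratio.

CN:NL = -4

Set W = (0, 0), Y = (1, 0), L = (0, 1), C = (2, 1); any affine frame gives the same invariant.
1. X lies on line YL with YX:XL = 5:(-2) ⇒ X = (-2/3, 5/3)
2. N is where the line through X parallel to LW meets line CL ⇒ N = (-2/3, 1)
N = C + t·(L−C) with t = 4/3, so CN:NL = t:(1−t) = 4/3:-1/3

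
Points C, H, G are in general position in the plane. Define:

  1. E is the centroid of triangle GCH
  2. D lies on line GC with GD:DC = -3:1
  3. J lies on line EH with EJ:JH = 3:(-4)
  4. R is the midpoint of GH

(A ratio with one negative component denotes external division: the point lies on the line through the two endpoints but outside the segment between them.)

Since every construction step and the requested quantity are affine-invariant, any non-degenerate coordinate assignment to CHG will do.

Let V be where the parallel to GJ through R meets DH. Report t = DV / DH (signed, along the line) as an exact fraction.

Assign C = (0, 0), H = (1, 0), G = (0, 1) — the answer is frame-independent, so this choice is without loss of generality.
1. E is the centroid of triangle GCH ⇒ E = (1/3, 1/3)
2. D lies on line GC with GD:DC = -3:1 ⇒ D = (0, -1/2)
3. J lies on line EH with EJ:JH = 3:(-4) ⇒ J = (-5/3, 4/3)
4. R is the midpoint of GH ⇒ R = (1/2, 1/2)
through R parallel to GJ: direction (-5/3, 1/3); meets DH at V = (11/7, 2/7)
V = D + t·(H−D) with t = 11/7

t = 11/7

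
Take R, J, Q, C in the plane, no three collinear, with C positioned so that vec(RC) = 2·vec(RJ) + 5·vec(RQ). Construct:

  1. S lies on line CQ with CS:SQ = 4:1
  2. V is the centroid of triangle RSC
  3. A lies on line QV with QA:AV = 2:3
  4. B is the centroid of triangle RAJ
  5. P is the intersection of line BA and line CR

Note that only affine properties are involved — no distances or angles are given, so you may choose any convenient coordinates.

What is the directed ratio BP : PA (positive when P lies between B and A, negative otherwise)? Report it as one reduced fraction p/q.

BP:PA = 269/318

Assign R = (0, 0), J = (1, 0), Q = (0, 1), C = (2, 5) — the answer is frame-independent, so this choice is without loss of generality.
1. S lies on line CQ with CS:SQ = 4:1 ⇒ S = (2/5, 9/5)
2. V is the centroid of triangle RSC ⇒ V = (4/5, 34/15)
3. A lies on line QV with QA:AV = 2:3 ⇒ A = (8/25, 113/75)
4. B is the centroid of triangle RAJ ⇒ B = (11/25, 113/225)
5. P is the intersection of line BA and line CR ⇒ P = (226/587, 565/587)
P = B + t·(A−B) with t = 269/587, so BP:PA = t:(1−t) = 269/587:318/587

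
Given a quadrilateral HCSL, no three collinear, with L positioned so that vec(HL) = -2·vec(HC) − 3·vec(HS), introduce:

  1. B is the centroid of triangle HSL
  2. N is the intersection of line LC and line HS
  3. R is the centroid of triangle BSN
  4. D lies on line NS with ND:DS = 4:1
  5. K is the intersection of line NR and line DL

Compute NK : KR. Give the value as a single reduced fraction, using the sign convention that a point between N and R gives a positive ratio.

Set H = (0, 0), C = (1, 0), S = (0, 1), L = (-2, -3); any affine frame gives the same invariant.
1. B is the centroid of triangle HSL ⇒ B = (-2/3, -2/3)
2. N is the intersection of line LC and line HS ⇒ N = (0, -1)
3. R is the centroid of triangle BSN ⇒ R = (-2/9, -2/9)
4. D lies on line NS with ND:DS = 4:1 ⇒ D = (0, 3/5)
5. K is the intersection of line NR and line DL ⇒ K = (-16/53, 3/53)
K = N + t·(R−N) with t = 72/53, so NK:KR = t:(1−t) = 72/53:-19/53

NK:KR = -72/19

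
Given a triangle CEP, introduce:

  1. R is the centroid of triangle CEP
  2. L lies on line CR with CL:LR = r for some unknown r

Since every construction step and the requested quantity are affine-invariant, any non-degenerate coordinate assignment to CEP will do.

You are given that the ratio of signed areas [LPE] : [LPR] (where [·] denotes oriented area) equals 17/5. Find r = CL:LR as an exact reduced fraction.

Assign C = (0, 0), E = (1, 0), P = (0, 1) — the answer is frame-independent, so this choice is without loss of generality.
1. R is the centroid of triangle CEP ⇒ R = (1/3, 1/3)
2. With CL:LR = r, write λ = r/(r+1) so L = C + λ·(R−C); L is affine-linear in λ
Every point depending on L is an affine combination of L and λ-independent points, so each such coordinate is linear in λ; the λ² term in each signed area is a multiple of (R−C)×(R−C) = 0, so 2·[LPE] and 2·[LPR] are each linear in λ. Evaluating at λ=0 and λ=1:
  2·[LPE] = 2/3·λ − 1,   2·[LPR] = 1/3·λ − 1/3
So [LPE]:[LPR] = (2/3·λ − 1) / (1/3·λ − 1/3). Setting this equal to 17/5:
  2/3·λ − 1 = 17/5·(1/3·λ − 1/3)  ⇒  λ = 2/7
Then r = λ/(1−λ) = (2/7)/(5/7) = 2/5. Check: with r = 2/5, L = (2/21, 2/21) and [LPE]:[LPR] = 17/5 as required.

r = 2/5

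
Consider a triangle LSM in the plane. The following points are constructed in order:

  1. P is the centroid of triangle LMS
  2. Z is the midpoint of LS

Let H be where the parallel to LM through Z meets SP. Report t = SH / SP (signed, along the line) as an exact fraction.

t = 3/4

Assign L = (0, 0), S = (1, 0), M = (0, 1) — the answer is frame-independent, so this choice is without loss of generality.
1. P is the centroid of triangle LMS ⇒ P = (1/3, 1/3)
2. Z is the midpoint of LS ⇒ Z = (1/2, 0)
through Z parallel to LM: direction (0, 1); meets SP at H = (1/2, 1/4)
H = S + t·(P−S) with t = 3/4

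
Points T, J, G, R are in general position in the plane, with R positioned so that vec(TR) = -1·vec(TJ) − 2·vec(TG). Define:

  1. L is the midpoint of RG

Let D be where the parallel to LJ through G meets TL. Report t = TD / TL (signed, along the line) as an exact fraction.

t = -3

Choose coordinates T = (0, 0), J = (1, 0), G = (0, 1), R = (-1, -2).
1. L is the midpoint of RG ⇒ L = (-1/2, -1/2)
through G parallel to LJ: direction (3/2, 1/2); meets TL at D = (3/2, 3/2)
D = T + t·(L−T) with t = -3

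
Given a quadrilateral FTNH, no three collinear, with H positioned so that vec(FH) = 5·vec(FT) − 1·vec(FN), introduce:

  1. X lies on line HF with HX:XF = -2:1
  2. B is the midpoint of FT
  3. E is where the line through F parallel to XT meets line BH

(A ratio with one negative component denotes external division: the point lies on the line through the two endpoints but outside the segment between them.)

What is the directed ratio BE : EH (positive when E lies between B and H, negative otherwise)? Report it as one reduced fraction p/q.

BE:EH = 1/2

Assign F = (0, 0), T = (1, 0), N = (0, 1), H = (5, -1) — the answer is frame-independent, so this choice is without loss of generality.
1. X lies on line HF with HX:XF = -2:1 ⇒ X = (-5, 1)
2. B is the midpoint of FT ⇒ B = (1/2, 0)
3. E is where the line through F parallel to XT meets line BH ⇒ E = (2, -1/3)
E = B + t·(H−B) with t = 1/3, so BE:EH = t:(1−t) = 1/3:2/3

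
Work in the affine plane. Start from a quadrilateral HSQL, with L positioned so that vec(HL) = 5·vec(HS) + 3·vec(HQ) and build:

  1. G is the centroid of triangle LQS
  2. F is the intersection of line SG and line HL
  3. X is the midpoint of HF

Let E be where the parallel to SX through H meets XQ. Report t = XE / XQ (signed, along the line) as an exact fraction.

t = 6/5

Choose coordinates H = (0, 0), S = (1, 0), Q = (0, 1), L = (5, 3).
1. G is the centroid of triangle LQS ⇒ G = (2, 4/3)
2. F is the intersection of line SG and line HL ⇒ F = (20/11, 12/11)
3. X is the midpoint of HF ⇒ X = (10/11, 6/11)
through H parallel to SX: direction (-1/11, 6/11); meets XQ at E = (-2/11, 12/11)
E = X + t·(Q−X) with t = 6/5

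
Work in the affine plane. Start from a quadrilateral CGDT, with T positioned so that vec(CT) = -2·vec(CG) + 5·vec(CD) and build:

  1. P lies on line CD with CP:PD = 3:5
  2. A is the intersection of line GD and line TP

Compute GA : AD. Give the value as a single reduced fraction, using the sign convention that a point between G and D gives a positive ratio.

GA:AD = -31/10

Assign C = (0, 0), G = (1, 0), D = (0, 1), T = (-2, 5) — the answer is frame-independent, so this choice is without loss of generality.
1. P lies on line CD with CP:PD = 3:5 ⇒ P = (0, 3/8)
2. A is the intersection of line GD and line TP ⇒ A = (-10/21, 31/21)
A = G + t·(D−G) with t = 31/21, so GA:AD = t:(1−t) = 31/21:-10/21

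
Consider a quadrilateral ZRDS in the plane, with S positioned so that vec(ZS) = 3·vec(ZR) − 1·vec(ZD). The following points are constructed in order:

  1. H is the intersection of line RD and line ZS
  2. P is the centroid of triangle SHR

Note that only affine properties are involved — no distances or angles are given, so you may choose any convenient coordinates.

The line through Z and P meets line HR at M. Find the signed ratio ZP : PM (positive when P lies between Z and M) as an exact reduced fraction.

Choose coordinates Z = (0, 0), R = (1, 0), D = (0, 1), S = (3, -1).
1. H is the intersection of line RD and line ZS ⇒ H = (3/2, -1/2)
2. P is the centroid of triangle SHR ⇒ P = (11/6, -1/2)
line ZP meets HR at M = (11/8, -3/8)
P = Z + t·(M−Z) with t = 4/3, so ZP:PM = 4/3:-1/3

ZP:PM = -4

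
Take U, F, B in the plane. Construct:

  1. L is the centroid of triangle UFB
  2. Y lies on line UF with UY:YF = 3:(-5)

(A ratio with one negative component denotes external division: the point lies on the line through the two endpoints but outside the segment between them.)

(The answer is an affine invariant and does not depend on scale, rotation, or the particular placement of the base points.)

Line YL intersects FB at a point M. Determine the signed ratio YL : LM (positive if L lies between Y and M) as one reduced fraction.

Set U = (0, 0), F = (1, 0), B = (0, 1); any affine frame gives the same invariant.
1. L is the centroid of triangle UFB ⇒ L = (1/3, 1/3)
2. Y lies on line UF with UY:YF = 3:(-5) ⇒ Y = (-3/2, 0)
line YL meets FB at M = (8/13, 5/13)
L = Y + t·(M−Y) with t = 13/15, so YL:LM = 13/15:2/15

YL:LM = 13/2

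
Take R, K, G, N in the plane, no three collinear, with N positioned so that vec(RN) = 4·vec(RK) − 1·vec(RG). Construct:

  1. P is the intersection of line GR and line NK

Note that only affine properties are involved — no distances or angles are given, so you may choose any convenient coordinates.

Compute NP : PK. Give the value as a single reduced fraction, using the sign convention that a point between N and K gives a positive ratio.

Set R = (0, 0), K = (1, 0), G = (0, 1), N = (4, -1); any affine frame gives the same invariant.
1. P is the intersection of line GR and line NK ⇒ P = (0, 1/3)
P = N + t·(K−N) with t = 4/3, so NP:PK = t:(1−t) = 4/3:-1/3

NP:PK = -4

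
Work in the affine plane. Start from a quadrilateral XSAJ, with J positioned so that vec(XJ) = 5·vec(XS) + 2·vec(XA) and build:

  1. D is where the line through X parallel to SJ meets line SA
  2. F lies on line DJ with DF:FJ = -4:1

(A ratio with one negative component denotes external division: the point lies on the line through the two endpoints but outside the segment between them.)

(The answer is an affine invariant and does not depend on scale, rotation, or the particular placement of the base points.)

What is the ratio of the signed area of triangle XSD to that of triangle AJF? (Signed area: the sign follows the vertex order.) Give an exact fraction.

Assign X = (0, 0), S = (1, 0), A = (0, 1), J = (5, 2) — the answer is frame-independent, so this choice is without loss of generality.
1. D is where the line through X parallel to SJ meets line SA ⇒ D = (2/3, 1/3)
2. F lies on line DJ with DF:FJ = -4:1 ⇒ F = (58/9, 23/9)
2·[XSD] = 1/3, 2·[AJF] = 4/3
[XSD]:[AJF] = 1/3:4/3 = 1/4

[XSD]:[AJF] = 1/4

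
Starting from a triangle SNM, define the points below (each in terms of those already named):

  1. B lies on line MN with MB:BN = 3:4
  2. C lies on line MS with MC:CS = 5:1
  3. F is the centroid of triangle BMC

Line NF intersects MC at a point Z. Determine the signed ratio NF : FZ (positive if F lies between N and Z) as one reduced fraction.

NF:FZ = 6

Set S = (0, 0), N = (1, 0), M = (0, 1); any affine frame gives the same invariant.
1. B lies on line MN with MB:BN = 3:4 ⇒ B = (3/7, 4/7)
2. C lies on line MS with MC:CS = 5:1 ⇒ C = (0, 1/6)
3. F is the centroid of triangle BMC ⇒ F = (1/7, 73/126)
line NF meets MC at Z = (0, 73/108)
F = N + t·(Z−N) with t = 6/7, so NF:FZ = 6/7:1/7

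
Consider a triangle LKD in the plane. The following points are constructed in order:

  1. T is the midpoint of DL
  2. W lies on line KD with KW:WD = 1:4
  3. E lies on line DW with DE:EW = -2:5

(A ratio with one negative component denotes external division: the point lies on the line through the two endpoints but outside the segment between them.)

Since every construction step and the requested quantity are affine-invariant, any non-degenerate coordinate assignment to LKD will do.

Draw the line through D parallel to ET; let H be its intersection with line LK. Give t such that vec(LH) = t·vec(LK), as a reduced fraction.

t = 16/31

Work in coordinates with L = (0, 0), K = (1, 0), D = (0, 1).
1. T is the midpoint of DL ⇒ T = (0, 1/2)
2. W lies on line KD with KW:WD = 1:4 ⇒ W = (4/5, 1/5)
3. E lies on line DW with DE:EW = -2:5 ⇒ E = (-8/15, 23/15)
through D parallel to ET: direction (8/15, -31/30); meets LK at H = (16/31, 0)
H = L + t·(K−L) with t = 16/31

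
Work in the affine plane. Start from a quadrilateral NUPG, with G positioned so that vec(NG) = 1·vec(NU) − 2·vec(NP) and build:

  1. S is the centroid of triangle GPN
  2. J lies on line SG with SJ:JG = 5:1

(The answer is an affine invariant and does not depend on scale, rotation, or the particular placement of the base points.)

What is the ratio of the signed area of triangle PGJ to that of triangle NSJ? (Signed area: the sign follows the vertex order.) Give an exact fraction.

Set N = (0, 0), U = (1, 0), P = (0, 1), G = (1, -2); any affine frame gives the same invariant.
1. S is the centroid of triangle GPN ⇒ S = (1/3, -1/3)
2. J lies on line SG with SJ:JG = 5:1 ⇒ J = (8/9, -31/18)
2·[PGJ] = -1/18, 2·[NSJ] = -5/18
[PGJ]:[NSJ] = -1/18:-5/18 = 1/5

[PGJ]:[NSJ] = 1/5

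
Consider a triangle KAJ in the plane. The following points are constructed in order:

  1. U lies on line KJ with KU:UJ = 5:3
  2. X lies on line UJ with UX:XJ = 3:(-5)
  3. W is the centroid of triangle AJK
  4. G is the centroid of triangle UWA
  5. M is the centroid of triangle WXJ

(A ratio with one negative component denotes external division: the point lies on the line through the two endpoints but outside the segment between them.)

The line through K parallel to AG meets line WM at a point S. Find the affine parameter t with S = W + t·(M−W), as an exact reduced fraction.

Set K = (0, 0), A = (1, 0), J = (0, 1); any affine frame gives the same invariant.
1. U lies on line KJ with KU:UJ = 5:3 ⇒ U = (0, 5/8)
2. X lies on line UJ with UX:XJ = 3:(-5) ⇒ X = (0, 1/16)
3. W is the centroid of triangle AJK ⇒ W = (1/3, 1/3)
4. G is the centroid of triangle UWA ⇒ G = (4/9, 23/72)
5. M is the centroid of triangle WXJ ⇒ M = (1/9, 67/144)
through K parallel to AG: direction (-5/9, 23/72); meets WM at S = (85/3, -391/24)
S = W + t·(M−W) with t = -126

t = -126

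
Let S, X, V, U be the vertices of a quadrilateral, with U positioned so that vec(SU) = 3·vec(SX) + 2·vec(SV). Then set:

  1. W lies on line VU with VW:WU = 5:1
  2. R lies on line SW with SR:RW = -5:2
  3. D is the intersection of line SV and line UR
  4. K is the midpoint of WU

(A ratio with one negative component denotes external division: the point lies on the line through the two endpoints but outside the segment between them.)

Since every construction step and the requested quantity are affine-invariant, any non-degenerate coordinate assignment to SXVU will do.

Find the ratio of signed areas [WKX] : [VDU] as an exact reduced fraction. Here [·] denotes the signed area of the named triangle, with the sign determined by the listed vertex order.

Work in coordinates with S = (0, 0), X = (1, 0), V = (0, 1), U = (3, 2).
1. W lies on line VU with VW:WU = 5:1 ⇒ W = (5/2, 11/6)
2. R lies on line SW with SR:RW = -5:2 ⇒ R = (25/6, 55/18)
3. D is the intersection of line SV and line UR ⇒ D = (0, -5/7)
4. K is the midpoint of WU ⇒ K = (11/4, 23/12)
2·[WKX] = -1/3, 2·[VDU] = 36/7
[WKX]:[VDU] = -1/3:36/7 = -7/108

[WKX]:[VDU] = -7/108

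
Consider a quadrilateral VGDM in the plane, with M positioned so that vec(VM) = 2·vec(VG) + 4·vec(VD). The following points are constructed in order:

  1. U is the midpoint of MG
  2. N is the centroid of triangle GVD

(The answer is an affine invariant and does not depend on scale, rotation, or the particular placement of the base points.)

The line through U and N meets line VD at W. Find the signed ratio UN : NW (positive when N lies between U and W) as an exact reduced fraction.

UN:NW = 7/2

Assign V = (0, 0), G = (1, 0), D = (0, 1), M = (2, 4) — the answer is frame-independent, so this choice is without loss of generality.
1. U is the midpoint of MG ⇒ U = (3/2, 2)
2. N is the centroid of triangle GVD ⇒ N = (1/3, 1/3)
line UN meets VD at W = (0, -1/7)
N = U + t·(W−U) with t = 7/9, so UN:NW = 7/9:2/9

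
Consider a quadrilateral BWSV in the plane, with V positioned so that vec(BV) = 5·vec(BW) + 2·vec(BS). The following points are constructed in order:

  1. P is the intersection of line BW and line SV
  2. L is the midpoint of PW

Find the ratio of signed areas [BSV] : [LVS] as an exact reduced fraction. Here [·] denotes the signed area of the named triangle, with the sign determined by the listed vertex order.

Work in coordinates with B = (0, 0), W = (1, 0), S = (0, 1), V = (5, 2).
1. P is the intersection of line BW and line SV ⇒ P = (-5, 0)
2. L is the midpoint of PW ⇒ L = (-2, 0)
2·[BSV] = -5, 2·[LVS] = 3
[BSV]:[LVS] = -5:3 = -5/3

[BSV]:[LVS] = -5/3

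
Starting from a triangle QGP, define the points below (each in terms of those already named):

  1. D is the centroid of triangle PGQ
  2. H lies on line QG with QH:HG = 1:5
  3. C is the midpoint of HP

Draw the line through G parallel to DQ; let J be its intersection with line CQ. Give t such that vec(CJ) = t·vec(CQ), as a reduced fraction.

t = 17/5

Assign Q = (0, 0), G = (1, 0), P = (0, 1) — the answer is frame-independent, so this choice is without loss of generality.
1. D is the centroid of triangle PGQ ⇒ D = (1/3, 1/3)
2. H lies on line QG with QH:HG = 1:5 ⇒ H = (1/6, 0)
3. C is the midpoint of HP ⇒ C = (1/12, 1/2)
through G parallel to DQ: direction (-1/3, -1/3); meets CQ at J = (-1/5, -6/5)
J = C + t·(Q−C) with t = 17/5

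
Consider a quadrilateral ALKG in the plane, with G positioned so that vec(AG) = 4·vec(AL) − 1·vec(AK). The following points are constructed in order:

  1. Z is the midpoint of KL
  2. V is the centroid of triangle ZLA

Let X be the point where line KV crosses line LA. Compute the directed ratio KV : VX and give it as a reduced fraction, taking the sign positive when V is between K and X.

Choose coordinates A = (0, 0), L = (1, 0), K = (0, 1), G = (4, -1).
1. Z is the midpoint of KL ⇒ Z = (1/2, 1/2)
2. V is the centroid of triangle ZLA ⇒ V = (1/2, 1/6)
line KV meets LA at X = (3/5, 0)
V = K + t·(X−K) with t = 5/6, so KV:VX = 5/6:1/6

KV:VX = 5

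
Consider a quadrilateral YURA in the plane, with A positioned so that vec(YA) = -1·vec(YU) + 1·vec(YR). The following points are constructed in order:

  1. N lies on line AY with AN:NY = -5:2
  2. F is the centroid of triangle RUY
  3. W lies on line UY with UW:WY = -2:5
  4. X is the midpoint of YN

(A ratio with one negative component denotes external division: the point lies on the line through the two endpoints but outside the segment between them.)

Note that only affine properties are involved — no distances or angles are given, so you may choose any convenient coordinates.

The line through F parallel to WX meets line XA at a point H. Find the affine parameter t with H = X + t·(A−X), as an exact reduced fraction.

t = 2/5

Work in coordinates with Y = (0, 0), U = (1, 0), R = (0, 1), A = (-1, 1).
1. N lies on line AY with AN:NY = -5:2 ⇒ N = (2/3, -2/3)
2. F is the centroid of triangle RUY ⇒ F = (1/3, 1/3)
3. W lies on line UY with UW:WY = -2:5 ⇒ W = (5/3, 0)
4. X is the midpoint of YN ⇒ X = (1/3, -1/3)
through F parallel to WX: direction (-4/3, -1/3); meets XA at H = (-1/5, 1/5)
H = X + t·(A−X) with t = 2/5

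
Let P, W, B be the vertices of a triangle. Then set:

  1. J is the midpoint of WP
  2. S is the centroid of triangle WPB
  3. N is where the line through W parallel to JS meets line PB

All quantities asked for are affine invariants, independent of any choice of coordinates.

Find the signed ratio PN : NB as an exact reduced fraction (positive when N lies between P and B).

Choose coordinates P = (0, 0), W = (1, 0), B = (0, 1).
1. J is the midpoint of WP ⇒ J = (1/2, 0)
2. S is the centroid of triangle WPB ⇒ S = (1/3, 1/3)
3. N is where the line through W parallel to JS meets line PB ⇒ N = (0, 2)
N = P + t·(B−P) with t = 2, so PN:NB = t:(1−t) = 2:-1

PN:NB = -2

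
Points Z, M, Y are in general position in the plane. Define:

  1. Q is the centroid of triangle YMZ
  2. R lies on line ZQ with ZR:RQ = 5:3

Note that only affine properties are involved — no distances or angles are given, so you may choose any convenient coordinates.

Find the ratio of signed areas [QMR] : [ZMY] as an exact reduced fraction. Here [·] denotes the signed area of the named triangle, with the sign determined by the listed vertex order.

Choose coordinates Z = (0, 0), M = (1, 0), Y = (0, 1).
1. Q is the centroid of triangle YMZ ⇒ Q = (1/3, 1/3)
2. R lies on line ZQ with ZR:RQ = 5:3 ⇒ R = (5/24, 5/24)
2·[QMR] = -1/8, 2·[ZMY] = 1
[QMR]:[ZMY] = -1/8:1 = -1/8

[QMR]:[ZMY] = -1/8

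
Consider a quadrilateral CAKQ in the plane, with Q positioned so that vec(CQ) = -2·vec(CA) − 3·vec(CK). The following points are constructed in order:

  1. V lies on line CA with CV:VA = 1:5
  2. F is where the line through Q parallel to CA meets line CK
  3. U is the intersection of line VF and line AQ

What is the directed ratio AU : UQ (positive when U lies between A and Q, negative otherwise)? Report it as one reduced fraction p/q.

AU:UQ = 5/12

Assign C = (0, 0), A = (1, 0), K = (0, 1), Q = (-2, -3) — the answer is frame-independent, so this choice is without loss of generality.
1. V lies on line CA with CV:VA = 1:5 ⇒ V = (1/6, 0)
2. F is where the line through Q parallel to CA meets line CK ⇒ F = (0, -3)
3. U is the intersection of line VF and line AQ ⇒ U = (2/17, -15/17)
U = A + t·(Q−A) with t = 5/17, so AU:UQ = t:(1−t) = 5/17:12/17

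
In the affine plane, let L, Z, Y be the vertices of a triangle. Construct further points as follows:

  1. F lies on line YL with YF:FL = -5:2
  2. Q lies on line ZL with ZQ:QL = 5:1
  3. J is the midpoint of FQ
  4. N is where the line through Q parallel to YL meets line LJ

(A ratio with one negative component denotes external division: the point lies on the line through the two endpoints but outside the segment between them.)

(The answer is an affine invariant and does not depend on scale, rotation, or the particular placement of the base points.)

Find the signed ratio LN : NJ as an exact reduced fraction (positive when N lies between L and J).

Assign L = (0, 0), Z = (1, 0), Y = (0, 1) — the answer is frame-independent, so this choice is without loss of generality.
1. F lies on line YL with YF:FL = -5:2 ⇒ F = (0, -2/3)
2. Q lies on line ZL with ZQ:QL = 5:1 ⇒ Q = (1/6, 0)
3. J is the midpoint of FQ ⇒ J = (1/12, -1/3)
4. N is where the line through Q parallel to YL meets line LJ ⇒ N = (1/6, -2/3)
N = L + t·(J−L) with t = 2, so LN:NJ = t:(1−t) = 2:-1

LN:NJ = -2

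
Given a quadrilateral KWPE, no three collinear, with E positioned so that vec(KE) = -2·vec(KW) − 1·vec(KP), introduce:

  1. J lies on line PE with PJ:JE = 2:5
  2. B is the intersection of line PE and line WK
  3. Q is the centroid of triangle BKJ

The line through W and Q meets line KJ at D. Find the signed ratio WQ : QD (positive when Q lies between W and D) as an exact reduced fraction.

Assign K = (0, 0), W = (1, 0), P = (0, 1), E = (-2, -1) — the answer is frame-independent, so this choice is without loss of generality.
1. J lies on line PE with PJ:JE = 2:5 ⇒ J = (-4/7, 3/7)
2. B is the intersection of line PE and line WK ⇒ B = (-1, 0)
3. Q is the centroid of triangle BKJ ⇒ Q = (-11/21, 1/7)
line WQ meets KJ at D = (-1/7, 3/28)
Q = W + t·(D−W) with t = 4/3, so WQ:QD = 4/3:-1/3

WQ:QD = -4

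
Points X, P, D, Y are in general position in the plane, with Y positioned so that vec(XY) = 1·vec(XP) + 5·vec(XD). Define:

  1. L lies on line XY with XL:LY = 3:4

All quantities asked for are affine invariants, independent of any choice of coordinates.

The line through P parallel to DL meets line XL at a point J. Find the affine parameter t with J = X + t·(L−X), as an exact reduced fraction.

Choose coordinates X = (0, 0), P = (1, 0), D = (0, 1), Y = (1, 5).
1. L lies on line XY with XL:LY = 3:4 ⇒ L = (3/7, 15/7)
through P parallel to DL: direction (3/7, 8/7); meets XL at J = (-8/7, -40/7)
J = X + t·(L−X) with t = -8/3

t = -8/3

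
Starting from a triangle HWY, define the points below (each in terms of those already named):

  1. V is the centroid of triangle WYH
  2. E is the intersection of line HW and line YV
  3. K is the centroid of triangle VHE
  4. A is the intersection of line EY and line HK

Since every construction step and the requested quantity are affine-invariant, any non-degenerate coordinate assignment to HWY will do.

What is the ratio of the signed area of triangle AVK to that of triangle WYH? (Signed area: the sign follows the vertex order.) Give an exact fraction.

[AVK]:[WYH] = 1/36

Work in coordinates with H = (0, 0), W = (1, 0), Y = (0, 1).
1. V is the centroid of triangle WYH ⇒ V = (1/3, 1/3)
2. E is the intersection of line HW and line YV ⇒ E = (1/2, 0)
3. K is the centroid of triangle VHE ⇒ K = (5/18, 1/9)
4. A is the intersection of line EY and line HK ⇒ A = (5/12, 1/6)
2·[AVK] = 1/36, 2·[WYH] = 1
[AVK]:[WYH] = 1/36:1 = 1/36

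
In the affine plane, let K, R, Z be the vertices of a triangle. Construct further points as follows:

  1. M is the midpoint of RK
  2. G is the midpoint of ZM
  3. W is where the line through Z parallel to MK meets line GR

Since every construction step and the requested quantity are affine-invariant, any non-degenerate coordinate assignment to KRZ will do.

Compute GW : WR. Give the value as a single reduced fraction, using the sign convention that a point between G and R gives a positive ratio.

Set K = (0, 0), R = (1, 0), Z = (0, 1); any affine frame gives the same invariant.
1. M is the midpoint of RK ⇒ M = (1/2, 0)
2. G is the midpoint of ZM ⇒ G = (1/4, 1/2)
3. W is where the line through Z parallel to MK meets line GR ⇒ W = (-1/2, 1)
W = G + t·(R−G) with t = -1, so GW:WR = t:(1−t) = -1:2

GW:WR = -1/2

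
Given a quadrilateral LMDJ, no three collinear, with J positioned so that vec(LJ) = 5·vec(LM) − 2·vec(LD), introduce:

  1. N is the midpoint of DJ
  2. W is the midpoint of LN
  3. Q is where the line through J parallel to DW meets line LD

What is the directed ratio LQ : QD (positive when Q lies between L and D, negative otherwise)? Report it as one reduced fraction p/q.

Assign L = (0, 0), M = (1, 0), D = (0, 1), J = (5, -2) — the answer is frame-independent, so this choice is without loss of generality.
1. N is the midpoint of DJ ⇒ N = (5/2, -1/2)
2. W is the midpoint of LN ⇒ W = (5/4, -1/4)
3. Q is where the line through J parallel to DW meets line LD ⇒ Q = (0, 3)
Q = L + t·(D−L) with t = 3, so LQ:QD = t:(1−t) = 3:-2

LQ:QD = -3/2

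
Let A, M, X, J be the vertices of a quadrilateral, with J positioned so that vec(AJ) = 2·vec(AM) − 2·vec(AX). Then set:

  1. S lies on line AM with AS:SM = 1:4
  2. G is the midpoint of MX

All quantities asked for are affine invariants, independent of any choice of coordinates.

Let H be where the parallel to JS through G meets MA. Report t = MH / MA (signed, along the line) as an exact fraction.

t = 1/20

Work in coordinates with A = (0, 0), M = (1, 0), X = (0, 1), J = (2, -2).
1. S lies on line AM with AS:SM = 1:4 ⇒ S = (1/5, 0)
2. G is the midpoint of MX ⇒ G = (1/2, 1/2)
through G parallel to JS: direction (-9/5, 2); meets MA at H = (19/20, 0)
H = M + t·(A−M) with t = 1/20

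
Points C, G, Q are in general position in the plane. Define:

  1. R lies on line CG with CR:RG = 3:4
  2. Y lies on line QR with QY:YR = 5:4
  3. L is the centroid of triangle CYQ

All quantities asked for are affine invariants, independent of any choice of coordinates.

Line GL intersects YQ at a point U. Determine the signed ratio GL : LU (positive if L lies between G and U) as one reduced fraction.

GL:LU = -5

Work in coordinates with C = (0, 0), G = (1, 0), Q = (0, 1).
1. R lies on line CG with CR:RG = 3:4 ⇒ R = (3/7, 0)
2. Y lies on line QR with QY:YR = 5:4 ⇒ Y = (5/21, 4/9)
3. L is the centroid of triangle CYQ ⇒ L = (5/63, 13/27)
line GL meets YQ at U = (83/315, 52/135)
L = G + t·(U−G) with t = 5/4, so GL:LU = 5/4:-1/4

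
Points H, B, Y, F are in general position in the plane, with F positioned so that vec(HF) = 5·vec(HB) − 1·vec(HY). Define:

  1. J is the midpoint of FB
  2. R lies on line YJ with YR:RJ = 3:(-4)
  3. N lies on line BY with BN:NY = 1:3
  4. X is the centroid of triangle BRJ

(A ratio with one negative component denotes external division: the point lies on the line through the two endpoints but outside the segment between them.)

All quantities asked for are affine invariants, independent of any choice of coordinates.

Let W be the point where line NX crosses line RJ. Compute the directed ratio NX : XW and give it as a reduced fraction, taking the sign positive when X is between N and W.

NX:XW = 5/4

Choose coordinates H = (0, 0), B = (1, 0), Y = (0, 1), F = (5, -1).
1. J is the midpoint of FB ⇒ J = (3, -1/2)
2. R lies on line YJ with YR:RJ = 3:(-4) ⇒ R = (-9, 11/2)
3. N lies on line BY with BN:NY = 1:3 ⇒ N = (3/4, 1/4)
4. X is the centroid of triangle BRJ ⇒ X = (-5/3, 5/3)
line NX meets RJ at W = (-18/5, 14/5)
X = N + t·(W−N) with t = 5/9, so NX:XW = 5/9:4/9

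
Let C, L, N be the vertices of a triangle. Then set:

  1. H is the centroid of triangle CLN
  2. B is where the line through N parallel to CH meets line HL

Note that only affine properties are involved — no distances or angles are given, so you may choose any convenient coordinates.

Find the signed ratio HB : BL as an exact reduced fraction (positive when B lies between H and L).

Work in coordinates with C = (0, 0), L = (1, 0), N = (0, 1).
1. H is the centroid of triangle CLN ⇒ H = (1/3, 1/3)
2. B is where the line through N parallel to CH meets line HL ⇒ B = (-1/3, 2/3)
B = H + t·(L−H) with t = -1, so HB:BL = t:(1−t) = -1:2

HB:BL = -1/2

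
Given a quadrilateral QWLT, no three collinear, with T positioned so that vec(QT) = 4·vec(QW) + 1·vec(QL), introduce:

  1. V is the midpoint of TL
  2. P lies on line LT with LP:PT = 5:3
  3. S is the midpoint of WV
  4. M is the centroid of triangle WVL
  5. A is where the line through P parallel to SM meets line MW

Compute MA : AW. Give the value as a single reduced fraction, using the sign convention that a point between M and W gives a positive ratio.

MA:AW = -5/9

Work in coordinates with Q = (0, 0), W = (1, 0), L = (0, 1), T = (4, 1).
1. V is the midpoint of TL ⇒ V = (2, 1)
2. P lies on line LT with LP:PT = 5:3 ⇒ P = (5/2, 1)
3. S is the midpoint of WV ⇒ S = (3/2, 1/2)
4. M is the centroid of triangle WVL ⇒ M = (1, 2/3)
5. A is where the line through P parallel to SM meets line MW ⇒ A = (1, 3/2)
A = M + t·(W−M) with t = -5/4, so MA:AW = t:(1−t) = -5/4:9/4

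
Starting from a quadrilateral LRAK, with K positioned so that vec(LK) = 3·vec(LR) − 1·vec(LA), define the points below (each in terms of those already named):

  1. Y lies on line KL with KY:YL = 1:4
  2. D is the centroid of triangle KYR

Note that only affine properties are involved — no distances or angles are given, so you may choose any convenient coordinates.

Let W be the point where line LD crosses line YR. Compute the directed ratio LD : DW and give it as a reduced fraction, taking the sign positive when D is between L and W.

LD:DW = -13

Work in coordinates with L = (0, 0), R = (1, 0), A = (0, 1), K = (3, -1).
1. Y lies on line KL with KY:YL = 1:4 ⇒ Y = (12/5, -4/5)
2. D is the centroid of triangle KYR ⇒ D = (32/15, -3/5)
line LD meets YR at W = (128/65, -36/65)
D = L + t·(W−L) with t = 13/12, so LD:DW = 13/12:-1/12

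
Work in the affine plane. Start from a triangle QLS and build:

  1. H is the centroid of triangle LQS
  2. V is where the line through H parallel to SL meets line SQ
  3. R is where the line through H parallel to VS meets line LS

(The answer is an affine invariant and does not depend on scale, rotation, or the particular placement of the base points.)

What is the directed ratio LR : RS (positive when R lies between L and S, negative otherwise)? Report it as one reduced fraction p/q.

Choose coordinates Q = (0, 0), L = (1, 0), S = (0, 1).
1. H is the centroid of triangle LQS ⇒ H = (1/3, 1/3)
2. V is where the line through H parallel to SL meets line SQ ⇒ V = (0, 2/3)
3. R is where the line through H parallel to VS meets line LS ⇒ R = (1/3, 2/3)
R = L + t·(S−L) with t = 2/3, so LR:RS = t:(1−t) = 2/3:1/3

LR:RS = 2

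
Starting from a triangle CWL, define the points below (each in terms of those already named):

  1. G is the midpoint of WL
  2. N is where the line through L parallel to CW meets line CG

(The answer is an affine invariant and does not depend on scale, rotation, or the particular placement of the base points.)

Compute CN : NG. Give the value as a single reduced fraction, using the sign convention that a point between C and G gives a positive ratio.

Work in coordinates with C = (0, 0), W = (1, 0), L = (0, 1).
1. G is the midpoint of WL ⇒ G = (1/2, 1/2)
2. N is where the line through L parallel to CW meets line CG ⇒ N = (1, 1)
N = C + t·(G−C) with t = 2, so CN:NG = t:(1−t) = 2:-1

CN:NG = -2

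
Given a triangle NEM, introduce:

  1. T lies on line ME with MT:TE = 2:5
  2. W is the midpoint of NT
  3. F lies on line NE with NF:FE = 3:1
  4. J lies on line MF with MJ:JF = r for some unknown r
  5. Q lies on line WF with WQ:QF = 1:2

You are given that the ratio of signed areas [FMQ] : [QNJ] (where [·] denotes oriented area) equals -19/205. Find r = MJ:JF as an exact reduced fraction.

Choose coordinates N = (0, 0), E = (1, 0), M = (0, 1).
1. T lies on line ME with MT:TE = 2:5 ⇒ T = (2/7, 5/7)
2. W is the midpoint of NT ⇒ W = (1/7, 5/14)
3. F lies on line NE with NF:FE = 3:1 ⇒ F = (3/4, 0)
4. With MJ:JF = r, write λ = r/(r+1) so J = M + λ·(F−M); J is affine-linear in λ
5. Q lies on line WF with WQ:QF = 1:2 ⇒ Q = (29/84, 5/21)
Every point depending on J is an affine combination of J and λ-independent points, so each such coordinate is linear in λ; the λ² term in each signed area is a multiple of (F−M)×(F−M) = 0, so 2·[FMQ] and 2·[QNJ] are each linear in λ. Evaluating at λ=0 and λ=1:
  2·[FMQ] = 19/84,   2·[QNJ] = 11/21·λ − 29/84
So [FMQ]:[QNJ] = (19/84) / (11/21·λ − 29/84). Setting this equal to -19/205:
  19/84 = -19/205·(11/21·λ − 29/84)  ⇒  λ = -4
Then r = λ/(1−λ) = (-4)/(5) = -4/5. Check: with r = -4/5, J = (-3, 5) and [FMQ]:[QNJ] = -19/205 as required.

r = -4/5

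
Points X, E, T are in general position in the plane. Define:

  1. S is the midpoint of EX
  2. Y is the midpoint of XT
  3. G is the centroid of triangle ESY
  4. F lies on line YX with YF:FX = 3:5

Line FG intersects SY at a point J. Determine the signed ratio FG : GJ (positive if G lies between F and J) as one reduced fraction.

FG:GJ = -17/8

Work in coordinates with X = (0, 0), E = (1, 0), T = (0, 1).
1. S is the midpoint of EX ⇒ S = (1/2, 0)
2. Y is the midpoint of XT ⇒ Y = (0, 1/2)
3. G is the centroid of triangle ESY ⇒ G = (1/2, 1/6)
4. F lies on line YX with YF:FX = 3:5 ⇒ F = (0, 5/16)
line FG meets SY at J = (9/34, 4/17)
G = F + t·(J−F) with t = 17/9, so FG:GJ = 17/9:-8/9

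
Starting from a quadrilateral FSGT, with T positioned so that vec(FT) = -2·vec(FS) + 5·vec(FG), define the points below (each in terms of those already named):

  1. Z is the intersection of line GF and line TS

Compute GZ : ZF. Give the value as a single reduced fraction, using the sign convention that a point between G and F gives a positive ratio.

Choose coordinates F = (0, 0), S = (1, 0), G = (0, 1), T = (-2, 5).
1. Z is the intersection of line GF and line TS ⇒ Z = (0, 5/3)
Z = G + t·(F−G) with t = -2/3, so GZ:ZF = t:(1−t) = -2/3:5/3

GZ:ZF = -2/5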